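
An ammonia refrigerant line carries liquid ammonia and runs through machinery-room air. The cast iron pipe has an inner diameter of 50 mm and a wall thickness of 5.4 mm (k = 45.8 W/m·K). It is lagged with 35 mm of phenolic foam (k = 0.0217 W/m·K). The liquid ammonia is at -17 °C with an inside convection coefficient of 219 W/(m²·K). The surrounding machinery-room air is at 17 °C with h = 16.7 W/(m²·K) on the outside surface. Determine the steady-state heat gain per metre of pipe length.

q′ ≈ 5.87 W/m

Per-layer cylindrical resistances, series-summed:
R_inner film = 1/(h_i·2πr₁L) = 1/(219×2π×0.025×1) = 0.02907 K/W
R_cast iron pipe wall = ln(30.4/25)/(2π×45.8×1) = 6.796×10^-4 K/W
R_phenolic foam = ln(65.4/30.4)/(2π×0.0217×1) = 5.619 K/W
R_outer film = 1/(h_o·2πr_oL) = 1/(16.7×2π×0.0654×1) = 0.1457 K/W
R_total = 5.794 K/W
Q = ΔT/R_total = 34/5.794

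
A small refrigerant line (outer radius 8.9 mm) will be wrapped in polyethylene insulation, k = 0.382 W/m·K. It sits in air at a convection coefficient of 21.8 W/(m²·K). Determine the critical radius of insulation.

For a cylinder r_cr = k/h = 0.382/21.8
r_cr = 17.5 mm; since the bare radius (8.9 mm) is below r_cr, adding a thin layer of insulation will *increase* heat loss.

r_cr ≈ 17.5 mm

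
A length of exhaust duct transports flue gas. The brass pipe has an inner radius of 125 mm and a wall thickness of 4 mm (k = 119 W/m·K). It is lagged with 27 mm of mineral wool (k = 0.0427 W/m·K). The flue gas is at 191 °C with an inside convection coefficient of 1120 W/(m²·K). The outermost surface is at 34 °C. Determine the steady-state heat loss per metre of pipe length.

Radial resistances (cylindrical: R_cond = ln(r_o/r_i)/(2πkL), R_conv = 1/(h·2πrL)):
R_inner film = 1/(h_i·2πr₁L) = 1/(1120×2π×0.125×1) = 0.001137 K/W
R_brass pipe wall = ln(129/125)/(2π×119×1) = 4.213×10^-5 K/W
R_mineral wool = ln(156/129)/(2π×0.0427×1) = 0.7083 K/W
R_total = 0.7095 K/W
Q = ΔT/R_total = 157/0.7095

q′ ≈ 221 W/m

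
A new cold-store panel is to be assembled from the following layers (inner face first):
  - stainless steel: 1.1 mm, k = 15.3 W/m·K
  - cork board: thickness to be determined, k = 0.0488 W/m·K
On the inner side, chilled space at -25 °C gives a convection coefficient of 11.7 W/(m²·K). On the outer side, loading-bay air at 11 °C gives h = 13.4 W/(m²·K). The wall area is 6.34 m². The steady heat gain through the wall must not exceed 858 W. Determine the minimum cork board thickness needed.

L ≈ 5.17 mm

Treating each layer as a thermal resistance in series:
R_inner film = 1/(h_i·A) = 1/(11.7×6.34) = 0.01348 K/W
R_stainless steel = L/(kA) = 0.0011/(15.3×6.34) = 1.134×10^-5 K/W
R_outer film = 1/(h_o·A) = 1/(13.4×6.34) = 0.01177 K/W
Sum of the known resistances R_other = 0.02526 K/W
Required total resistance R_tot = ΔT/Q_allow = 36/858 = 0.04196 K/W
R_cork board = R_tot − R_other = 0.01669 K/W
L = R·k·A = 0.01669×0.0488×6.34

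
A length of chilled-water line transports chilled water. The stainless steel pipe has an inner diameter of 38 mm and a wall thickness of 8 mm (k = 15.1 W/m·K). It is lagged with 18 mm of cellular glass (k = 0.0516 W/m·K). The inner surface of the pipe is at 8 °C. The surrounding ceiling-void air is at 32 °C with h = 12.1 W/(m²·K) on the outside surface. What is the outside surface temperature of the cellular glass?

Cylindrical conduction, so R = ln(r₂/r₁)/(2πkL) per layer, in series:
R_stainless steel pipe wall = ln(27/19)/(2π×15.1×1) = 0.003704 K/W
R_cellular glass = ln(45/27)/(2π×0.0516×1) = 1.576 K/W
R_outer film = 1/(h_o·2πr_oL) = 1/(12.1×2π×0.045×1) = 0.2923 K/W
R_total = 1.872 K/W
Q = ΔT/R_total = 24/1.872
Q = 12.8 W/m
T_interface = T_inner + Q·ΣR(inner→interface) = 8 + 12.8×1.579

T ≈ 28.3 °C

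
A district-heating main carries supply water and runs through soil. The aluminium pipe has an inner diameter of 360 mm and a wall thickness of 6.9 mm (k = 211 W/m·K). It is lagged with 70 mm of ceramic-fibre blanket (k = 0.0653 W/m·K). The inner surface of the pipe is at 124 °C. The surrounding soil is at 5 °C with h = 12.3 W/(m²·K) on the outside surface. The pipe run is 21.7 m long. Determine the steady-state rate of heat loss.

Per-layer cylindrical resistances, series-summed:
R_aluminium pipe wall = ln(186.9/180)/(2π×211×21.7) = 1.308×10^-6 K/W
R_ceramic-fibre blanket = ln(256.9/186.9)/(2π×0.0653×21.7) = 0.03573 K/W
R_outer film = 1/(h_o·2πr_oL) = 1/(12.3×2π×0.2569×21.7) = 0.002321 K/W
R_total = 0.03805 K/W
Q = ΔT/R_total = 119/0.03805

Q ≈ 3130 W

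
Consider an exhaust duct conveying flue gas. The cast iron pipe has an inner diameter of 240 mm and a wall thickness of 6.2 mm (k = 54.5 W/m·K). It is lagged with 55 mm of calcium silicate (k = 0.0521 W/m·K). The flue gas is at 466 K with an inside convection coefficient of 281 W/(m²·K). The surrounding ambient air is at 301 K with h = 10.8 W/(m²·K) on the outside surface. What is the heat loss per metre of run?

q′ ≈ 139 W/m

Cylindrical conduction, so R = ln(r₂/r₁)/(2πkL) per layer, in series:
R_inner film = 1/(h_i·2πr₁L) = 1/(281×2π×0.12×1) = 0.00472 K/W
R_cast iron pipe wall = ln(126.2/120)/(2π×54.5×1) = 1.471×10^-4 K/W
R_calcium silicate = ln(181.2/126.2)/(2π×0.0521×1) = 1.105 K/W
R_outer film = 1/(h_o·2πr_oL) = 1/(10.8×2π×0.1812×1) = 0.08133 K/W
R_total = 1.191 K/W
Q = ΔT/R_total = 165/1.191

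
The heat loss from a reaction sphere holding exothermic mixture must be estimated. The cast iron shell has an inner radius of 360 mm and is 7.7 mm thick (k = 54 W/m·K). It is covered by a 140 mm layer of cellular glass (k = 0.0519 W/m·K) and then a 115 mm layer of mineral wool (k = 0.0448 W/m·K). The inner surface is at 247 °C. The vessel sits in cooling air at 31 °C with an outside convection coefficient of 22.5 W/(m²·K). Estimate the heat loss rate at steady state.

Q ≈ 120 W

Spherical conduction: R = (1/r_in − 1/r_out)/(4πk) per layer; series-sum.
R_cast iron shell = (1/0.36 − 1/0.3677)/(4π×54) = 8.572×10^-5 K/W
R_cellular glass = (1/0.3677 − 1/0.5077)/(4π×0.0519) = 1.15 K/W
R_mineral wool = (1/0.5077 − 1/0.6227)/(4π×0.0448) = 0.6461 K/W
R_outer film = 1/(h·4πr_o²) = 1/(22.5×4π×0.6227²) = 0.009121 K/W
R_total = 1.805 K/W
Q = ΔT/R_total = 216/1.805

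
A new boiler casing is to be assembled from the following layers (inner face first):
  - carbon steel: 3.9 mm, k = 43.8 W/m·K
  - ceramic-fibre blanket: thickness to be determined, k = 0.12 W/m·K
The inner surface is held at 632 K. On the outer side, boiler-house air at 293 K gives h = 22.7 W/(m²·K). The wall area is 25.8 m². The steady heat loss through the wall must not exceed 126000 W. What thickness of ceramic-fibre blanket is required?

Series thermal resistances:
R_carbon steel = L/(kA) = 0.0039/(43.8×25.8) = 3.451×10^-6 K/W
R_outer film = 1/(h_o·A) = 1/(22.7×25.8) = 0.001707 K/W
Sum of the known resistances R_other = 0.001711 K/W
Required total resistance R_tot = ΔT/Q_allow = 339/126000 = 0.00269 K/W
R_ceramic-fibre blanket = R_tot − R_other = 9.795×10^-4 K/W
L = R·k·A = 9.795×10^-4×0.12×25.8

L ≈ 3.03 mm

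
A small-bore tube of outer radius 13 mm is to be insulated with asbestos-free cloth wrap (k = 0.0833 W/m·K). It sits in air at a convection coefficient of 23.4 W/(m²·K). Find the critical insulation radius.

r_cr ≈ 3.56 mm

For a cylinder r_cr = k/h = 0.0833/23.4
r_cr = 3.56 mm; since the bare radius (13 mm) is above r_cr, any added insulation will reduce heat loss.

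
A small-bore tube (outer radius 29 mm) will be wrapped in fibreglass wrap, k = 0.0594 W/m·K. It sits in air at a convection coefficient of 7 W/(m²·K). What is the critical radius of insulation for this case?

For a cylinder r_cr = k/h = 0.0594/7
r_cr = 8.49 mm; since the bare radius (29 mm) is above r_cr, any added insulation will reduce heat loss.

r_cr ≈ 8.49 mm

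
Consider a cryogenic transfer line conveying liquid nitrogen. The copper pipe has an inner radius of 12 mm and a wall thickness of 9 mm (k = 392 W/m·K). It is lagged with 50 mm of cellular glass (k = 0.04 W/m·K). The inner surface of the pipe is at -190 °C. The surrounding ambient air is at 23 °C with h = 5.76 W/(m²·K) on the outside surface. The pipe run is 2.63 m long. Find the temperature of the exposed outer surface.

For a radial system each layer contributes R = ln(r_out/r_in)/(2πkL); films add R = 1/(hA).
R_copper pipe wall = ln(21/12)/(2π×392×2.63) = 8.639×10^-5 K/W
R_cellular glass = ln(71/21)/(2π×0.04×2.63) = 1.843 K/W
R_outer film = 1/(h_o·2πr_oL) = 1/(5.76×2π×0.071×2.63) = 0.148 K/W
R_total = 1.991 K/W
Q = ΔT/R_total = 213/1.991
Q = 107 W
T_interface = T_inner + Q·ΣR(inner→interface) = -190 + 107×1.843

T ≈ 7.17 °C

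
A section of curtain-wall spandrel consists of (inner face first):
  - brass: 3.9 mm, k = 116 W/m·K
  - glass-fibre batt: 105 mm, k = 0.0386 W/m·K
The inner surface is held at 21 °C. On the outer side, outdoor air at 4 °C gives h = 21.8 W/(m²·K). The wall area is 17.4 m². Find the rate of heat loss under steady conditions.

Q ≈ 107 W

Series thermal resistances:
R_brass = L/(kA) = 0.0039/(116×17.4) = 1.932×10^-6 K/W
R_glass-fibre batt = L/(kA) = 0.105/(0.0386×17.4) = 0.1563 K/W
R_outer film = 1/(h_o·A) = 1/(21.8×17.4) = 0.002636 K/W
R_total = 0.159 K/W
Q = ΔT / R_total = 17 / 0.159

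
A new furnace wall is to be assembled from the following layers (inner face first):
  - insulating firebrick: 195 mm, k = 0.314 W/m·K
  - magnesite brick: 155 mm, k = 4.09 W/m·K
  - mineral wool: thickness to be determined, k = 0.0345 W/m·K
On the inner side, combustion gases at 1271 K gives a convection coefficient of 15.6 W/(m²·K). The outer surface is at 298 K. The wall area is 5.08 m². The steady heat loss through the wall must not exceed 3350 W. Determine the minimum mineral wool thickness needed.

L ≈ 26 mm

Thermal resistances in series:
R_inner film = 1/(h_i·A) = 1/(15.6×5.08) = 0.01262 K/W
R_insulating firebrick = L/(kA) = 0.195/(0.314×5.08) = 0.1222 K/W
R_magnesite brick = L/(kA) = 0.155/(4.09×5.08) = 0.00746 K/W
Sum of the known resistances R_other = 0.1423 K/W
Required total resistance R_tot = ΔT/Q_allow = 973/3350 = 0.2904 K/W
R_mineral wool = R_tot − R_other = 0.1481 K/W
L = R·k·A = 0.1481×0.0345×5.08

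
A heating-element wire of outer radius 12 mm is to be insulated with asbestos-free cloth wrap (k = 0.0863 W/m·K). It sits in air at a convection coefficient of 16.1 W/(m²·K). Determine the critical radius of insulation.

For a cylinder r_cr = k/h = 0.0863/16.1
r_cr = 5.36 mm; since the bare radius (12 mm) is above r_cr, any added insulation will reduce heat loss.

r_cr ≈ 5.36 mm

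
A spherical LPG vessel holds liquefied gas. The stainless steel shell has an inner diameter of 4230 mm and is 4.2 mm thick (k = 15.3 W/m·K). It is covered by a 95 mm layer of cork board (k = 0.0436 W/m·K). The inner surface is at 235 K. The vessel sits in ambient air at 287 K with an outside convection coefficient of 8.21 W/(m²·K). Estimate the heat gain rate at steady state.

For a spherical shell R = (1/r₁ − 1/r₂)/(4πk); film R = 1/(h·4πr²). In series:
R_stainless steel shell = (1/2.115 − 1/2.1192)/(4π×15.3) = 4.874×10^-6 K/W
R_cork board = (1/2.1192 − 1/2.2142)/(4π×0.0436) = 0.03695 K/W
R_outer film = 1/(h·4πr_o²) = 1/(8.21×4π×2.2142²) = 0.001977 K/W
R_total = 0.03893 K/W
Q = ΔT/R_total = 52/0.03893

Q ≈ 1340 W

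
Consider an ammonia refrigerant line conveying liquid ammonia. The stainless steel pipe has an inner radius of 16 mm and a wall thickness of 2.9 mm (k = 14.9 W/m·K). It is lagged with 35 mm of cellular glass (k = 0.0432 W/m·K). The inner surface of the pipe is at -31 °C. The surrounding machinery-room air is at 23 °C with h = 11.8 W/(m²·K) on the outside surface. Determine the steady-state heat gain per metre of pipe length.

Radial resistances (cylindrical: R_cond = ln(r_o/r_i)/(2πkL), R_conv = 1/(h·2πrL)):
R_stainless steel pipe wall = ln(18.9/16)/(2π×14.9×1) = 0.001779 K/W
R_cellular glass = ln(53.9/18.9)/(2π×0.0432×1) = 3.861 K/W
R_outer film = 1/(h_o·2πr_oL) = 1/(11.8×2π×0.0539×1) = 0.2502 K/W
R_total = 4.113 K/W
Q = ΔT/R_total = 54/4.113

q′ ≈ 13.1 W/m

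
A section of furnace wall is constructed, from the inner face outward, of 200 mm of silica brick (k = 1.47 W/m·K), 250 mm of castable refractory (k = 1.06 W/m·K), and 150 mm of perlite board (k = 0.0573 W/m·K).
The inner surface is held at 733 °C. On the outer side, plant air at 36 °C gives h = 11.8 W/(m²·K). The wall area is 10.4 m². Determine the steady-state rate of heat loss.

Q ≈ 2360 W

Using the resistance-network approach (series):
R_silica brick = L/(kA) = 0.2/(1.47×10.4) = 0.01308 K/W
R_castable refractory = L/(kA) = 0.25/(1.06×10.4) = 0.02268 K/W
R_perlite board = L/(kA) = 0.15/(0.0573×10.4) = 0.2517 K/W
R_outer film = 1/(h_o·A) = 1/(11.8×10.4) = 0.008149 K/W
R_total = 0.2956 K/W
Q = ΔT / R_total = 697 / 0.2956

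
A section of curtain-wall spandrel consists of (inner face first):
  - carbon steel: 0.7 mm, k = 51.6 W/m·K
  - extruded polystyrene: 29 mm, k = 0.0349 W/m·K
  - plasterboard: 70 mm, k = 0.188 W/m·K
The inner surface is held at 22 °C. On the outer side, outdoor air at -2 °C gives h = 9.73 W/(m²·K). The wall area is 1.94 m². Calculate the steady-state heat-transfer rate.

Q ≈ 35.6 W

Series thermal resistances:
R_carbon steel = L/(kA) = 0.0007/(51.6×1.94) = 6.993×10^-6 K/W
R_extruded polystyrene = L/(kA) = 0.029/(0.0349×1.94) = 0.4283 K/W
R_plasterboard = L/(kA) = 0.07/(0.188×1.94) = 0.1919 K/W
R_outer film = 1/(h_o·A) = 1/(9.73×1.94) = 0.05298 K/W
R_total = 0.6732 K/W
Q = ΔT / R_total = 24 / 0.6732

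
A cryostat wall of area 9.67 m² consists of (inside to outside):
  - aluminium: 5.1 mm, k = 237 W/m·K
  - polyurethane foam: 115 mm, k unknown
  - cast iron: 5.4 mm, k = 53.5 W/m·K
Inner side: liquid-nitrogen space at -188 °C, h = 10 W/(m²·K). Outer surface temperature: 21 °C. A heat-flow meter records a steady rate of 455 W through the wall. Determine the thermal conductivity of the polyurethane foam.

Treating each layer as a thermal resistance in series:
R_inner film = 1/(h_i·A) = 1/(10×9.67) = 0.01034 K/W
R_aluminium = L/(kA) = 0.0051/(237×9.67) = 2.225×10^-6 K/W
R_cast iron = L/(kA) = 0.0054/(53.5×9.67) = 1.044×10^-5 K/W
Sum of known resistances R_other = 0.01035 K/W
Total R = ΔT/Q = 209/455 = 0.4593 K/W
R_polyurethane foam = R_total − R_other = 0.449 K/W
k = L/(R·A) = 0.115/(0.449×9.67)

k ≈ 0.0265 W/(m·K)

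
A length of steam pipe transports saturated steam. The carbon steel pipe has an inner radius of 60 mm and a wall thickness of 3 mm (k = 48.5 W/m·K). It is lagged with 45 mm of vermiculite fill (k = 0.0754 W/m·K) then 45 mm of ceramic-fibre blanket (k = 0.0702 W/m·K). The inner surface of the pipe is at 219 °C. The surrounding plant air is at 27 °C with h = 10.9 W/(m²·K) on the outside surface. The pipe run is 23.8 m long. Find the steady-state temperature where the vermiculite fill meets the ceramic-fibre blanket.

Radial resistances (cylindrical: R_cond = ln(r_o/r_i)/(2πkL), R_conv = 1/(h·2πrL)):
R_carbon steel pipe wall = ln(63/60)/(2π×48.5×23.8) = 6.727×10^-6 K/W
R_vermiculite fill = ln(108/63)/(2π×0.0754×23.8) = 0.0478 K/W
R_ceramic-fibre blanket = ln(153/108)/(2π×0.0702×23.8) = 0.03318 K/W
R_outer film = 1/(h_o·2πr_oL) = 1/(10.9×2π×0.153×23.8) = 0.00401 K/W
R_total = 0.085 K/W
Q = ΔT/R_total = 192/0.085
Q = 2260 W
T_interface = T_inner − Q·ΣR(inner→interface) = 219 − 2260×0.04781

T ≈ 111 °C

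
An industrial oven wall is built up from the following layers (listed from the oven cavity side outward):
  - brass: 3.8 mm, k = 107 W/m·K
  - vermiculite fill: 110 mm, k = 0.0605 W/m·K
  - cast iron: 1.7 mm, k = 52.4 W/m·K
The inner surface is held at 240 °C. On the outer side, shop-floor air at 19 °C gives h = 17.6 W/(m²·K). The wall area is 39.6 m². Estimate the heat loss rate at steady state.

Q ≈ 4670 W

Thermal resistances in series:
R_brass = L/(kA) = 0.0038/(107×39.6) = 8.968×10^-7 K/W
R_vermiculite fill = L/(kA) = 0.11/(0.0605×39.6) = 0.04591 K/W
R_cast iron = L/(kA) = 0.0017/(52.4×39.6) = 8.193×10^-7 K/W
R_outer film = 1/(h_o·A) = 1/(17.6×39.6) = 0.001435 K/W
R_total = 0.04735 K/W
Q = ΔT / R_total = 221 / 0.04735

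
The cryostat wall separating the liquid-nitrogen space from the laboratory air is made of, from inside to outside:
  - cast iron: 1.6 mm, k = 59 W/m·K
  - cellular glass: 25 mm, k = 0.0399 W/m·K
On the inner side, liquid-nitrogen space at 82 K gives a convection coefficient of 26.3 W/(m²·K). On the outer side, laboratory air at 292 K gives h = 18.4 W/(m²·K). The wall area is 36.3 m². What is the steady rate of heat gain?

Model the wall as resistances in series:
R_inner film = 1/(h_i·A) = 1/(26.3×36.3) = 0.001047 K/W
R_cast iron = L/(kA) = 0.0016/(59×36.3) = 7.471×10^-7 K/W
R_cellular glass = L/(kA) = 0.025/(0.0399×36.3) = 0.01726 K/W
R_outer film = 1/(h_o·A) = 1/(18.4×36.3) = 0.001497 K/W
R_total = 0.01981 K/W
Q = ΔT / R_total = 210 / 0.01981

Q ≈ 10600 W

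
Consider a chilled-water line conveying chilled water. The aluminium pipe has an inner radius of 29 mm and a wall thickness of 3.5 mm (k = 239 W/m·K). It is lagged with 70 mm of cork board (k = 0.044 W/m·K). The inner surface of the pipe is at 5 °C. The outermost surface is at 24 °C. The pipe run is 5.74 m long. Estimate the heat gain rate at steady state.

Q ≈ 26.2 W

Treating each annulus and film as a series resistance:
R_aluminium pipe wall = ln(32.5/29)/(2π×239×5.74) = 1.322×10^-5 K/W
R_cork board = ln(102.5/32.5)/(2π×0.044×5.74) = 0.7238 K/W
R_total = 0.7238 K/W
Q = ΔT/R_total = 19/0.7238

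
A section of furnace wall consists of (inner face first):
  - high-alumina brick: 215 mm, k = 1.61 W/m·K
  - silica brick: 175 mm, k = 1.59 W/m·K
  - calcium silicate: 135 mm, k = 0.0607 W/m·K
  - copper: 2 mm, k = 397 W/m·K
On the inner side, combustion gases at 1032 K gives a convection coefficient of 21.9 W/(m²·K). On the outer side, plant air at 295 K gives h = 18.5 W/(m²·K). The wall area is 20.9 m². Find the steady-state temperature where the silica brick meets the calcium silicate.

T ≈ 949 K

Model the wall as resistances in series:
R_inner film = 1/(h_i·A) = 1/(21.9×20.9) = 0.002185 K/W
R_high-alumina brick = L/(kA) = 0.215/(1.61×20.9) = 0.006389 K/W
R_silica brick = L/(kA) = 0.175/(1.59×20.9) = 0.005266 K/W
R_calcium silicate = L/(kA) = 0.135/(0.0607×20.9) = 0.1064 K/W
R_copper = L/(kA) = 0.002/(397×20.9) = 2.41×10^-7 K/W
R_outer film = 1/(h_o·A) = 1/(18.5×20.9) = 0.002586 K/W
R_total = 0.1228 K/W;  Q = ΔT/R_total = 737/0.1228 = 6000 W
T_interface = T_inner − Q·ΣR(inner→interface) = 1032 − 6000×0.01384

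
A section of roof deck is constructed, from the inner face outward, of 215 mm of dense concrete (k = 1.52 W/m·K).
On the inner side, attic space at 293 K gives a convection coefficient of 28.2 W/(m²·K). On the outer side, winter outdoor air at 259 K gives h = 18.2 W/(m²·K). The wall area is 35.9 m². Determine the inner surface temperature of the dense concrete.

T ≈ 288 K

Using the resistance-network approach (series):
R_inner film = 1/(h_i·A) = 1/(28.2×35.9) = 9.878×10^-4 K/W
R_dense concrete = L/(kA) = 0.215/(1.52×35.9) = 0.00394 K/W
R_outer film = 1/(h_o·A) = 1/(18.2×35.9) = 0.001531 K/W
R_total = 0.006458 K/W;  Q = ΔT/R_total = 34/0.006458 = 5265 W
T_interface = T_inner − Q·ΣR(inner→interface) = 293 − 5260×9.878×10^-4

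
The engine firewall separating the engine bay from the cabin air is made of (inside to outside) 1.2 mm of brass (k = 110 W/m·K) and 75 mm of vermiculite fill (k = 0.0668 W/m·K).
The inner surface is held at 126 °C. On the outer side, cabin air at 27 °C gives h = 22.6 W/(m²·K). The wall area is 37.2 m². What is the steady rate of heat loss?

Model the wall as resistances in series:
R_brass = L/(kA) = 0.0012/(110×37.2) = 2.933×10^-7 K/W
R_vermiculite fill = L/(kA) = 0.075/(0.0668×37.2) = 0.03018 K/W
R_outer film = 1/(h_o·A) = 1/(22.6×37.2) = 0.001189 K/W
R_total = 0.03137 K/W
Q = ΔT / R_total = 99 / 0.03137

Q ≈ 3160 W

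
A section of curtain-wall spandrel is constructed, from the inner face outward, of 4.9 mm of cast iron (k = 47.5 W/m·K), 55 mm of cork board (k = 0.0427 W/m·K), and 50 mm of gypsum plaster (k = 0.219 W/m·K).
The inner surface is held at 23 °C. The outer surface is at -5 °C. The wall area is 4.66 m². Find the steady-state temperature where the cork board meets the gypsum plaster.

T ≈ -0.784 °C

Model the wall as resistances in series:
R_cast iron = L/(kA) = 0.0049/(47.5×4.66) = 2.214×10^-5 K/W
R_cork board = L/(kA) = 0.055/(0.0427×4.66) = 0.2764 K/W
R_gypsum plaster = L/(kA) = 0.05/(0.219×4.66) = 0.04899 K/W
R_total = 0.3254 K/W;  Q = ΔT/R_total = 28/0.3254 = 86.04 W
T_interface = T_inner − Q·ΣR(inner→interface) = 23 − 86×0.2764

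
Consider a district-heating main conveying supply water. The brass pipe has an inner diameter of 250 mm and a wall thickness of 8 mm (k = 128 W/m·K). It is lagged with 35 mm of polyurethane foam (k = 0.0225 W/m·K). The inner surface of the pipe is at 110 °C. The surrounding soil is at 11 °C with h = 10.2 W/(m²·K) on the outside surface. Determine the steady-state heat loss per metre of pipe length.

Treating each annulus and film as a series resistance:
R_brass pipe wall = ln(133/125)/(2π×128×1) = 7.713×10^-5 K/W
R_polyurethane foam = ln(168/133)/(2π×0.0225×1) = 1.652 K/W
R_outer film = 1/(h_o·2πr_oL) = 1/(10.2×2π×0.168×1) = 0.09288 K/W
R_total = 1.745 K/W
Q = ΔT/R_total = 99/1.745

q′ ≈ 56.7 W/m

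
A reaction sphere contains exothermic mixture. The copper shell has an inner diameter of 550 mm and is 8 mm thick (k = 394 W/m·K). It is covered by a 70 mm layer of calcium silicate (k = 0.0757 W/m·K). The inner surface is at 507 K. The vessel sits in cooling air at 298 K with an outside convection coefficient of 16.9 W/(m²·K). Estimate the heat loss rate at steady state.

Q ≈ 270 W

For a spherical shell R = (1/r₁ − 1/r₂)/(4πk); film R = 1/(h·4πr²). In series:
R_copper shell = (1/0.275 − 1/0.283)/(4π×394) = 2.076×10^-5 K/W
R_calcium silicate = (1/0.283 − 1/0.353)/(4π×0.0757) = 0.7366 K/W
R_outer film = 1/(h·4πr_o²) = 1/(16.9×4π×0.353²) = 0.03779 K/W
R_total = 0.7744 K/W
Q = ΔT/R_total = 209/0.7744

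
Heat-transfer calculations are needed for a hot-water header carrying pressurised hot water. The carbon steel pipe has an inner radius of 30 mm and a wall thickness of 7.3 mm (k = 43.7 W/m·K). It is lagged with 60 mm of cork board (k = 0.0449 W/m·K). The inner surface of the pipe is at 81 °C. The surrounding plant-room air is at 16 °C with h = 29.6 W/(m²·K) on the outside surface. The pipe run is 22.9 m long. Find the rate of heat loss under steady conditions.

Radial resistances (cylindrical: R_cond = ln(r_o/r_i)/(2πkL), R_conv = 1/(h·2πrL)):
R_carbon steel pipe wall = ln(37.3/30)/(2π×43.7×22.9) = 3.464×10^-5 K/W
R_cork board = ln(97.3/37.3)/(2π×0.0449×22.9) = 0.1484 K/W
R_outer film = 1/(h_o·2πr_oL) = 1/(29.6×2π×0.0973×22.9) = 0.002413 K/W
R_total = 0.1509 K/W
Q = ΔT/R_total = 65/0.1509

Q ≈ 431 W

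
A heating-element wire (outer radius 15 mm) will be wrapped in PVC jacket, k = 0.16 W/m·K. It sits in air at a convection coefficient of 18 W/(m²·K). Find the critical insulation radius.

r_cr ≈ 8.89 mm

For a cylinder r_cr = k/h = 0.16/18
r_cr = 8.89 mm; since the bare radius (15 mm) is above r_cr, any added insulation will reduce heat loss.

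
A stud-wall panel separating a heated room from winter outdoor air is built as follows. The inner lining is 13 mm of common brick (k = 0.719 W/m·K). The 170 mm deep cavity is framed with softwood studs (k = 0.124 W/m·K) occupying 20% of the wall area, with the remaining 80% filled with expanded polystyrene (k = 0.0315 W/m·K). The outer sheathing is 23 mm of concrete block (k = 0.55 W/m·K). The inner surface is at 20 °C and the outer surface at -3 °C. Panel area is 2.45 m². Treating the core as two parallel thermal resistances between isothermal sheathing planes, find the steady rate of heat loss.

Sheathing layers in series; stud and cavity paths in parallel between them.
R_inner = 0.013/(0.719×2.45) = 0.00738 K/W
R_stud  = 0.17/(0.124×0.2×2.45) = 2.798 K/W
R_cav   = 0.17/(0.0315×0.8×2.45) = 2.753 K/W
1/R_core = 1/R_stud + 1/R_cav → R_core = 1.388 K/W
R_outer = 0.023/(0.55×2.45) = 0.01707 K/W
R_total = 1.412 K/W
Q = ΔT/R_total = 23/1.412

Q ≈ 16.3 W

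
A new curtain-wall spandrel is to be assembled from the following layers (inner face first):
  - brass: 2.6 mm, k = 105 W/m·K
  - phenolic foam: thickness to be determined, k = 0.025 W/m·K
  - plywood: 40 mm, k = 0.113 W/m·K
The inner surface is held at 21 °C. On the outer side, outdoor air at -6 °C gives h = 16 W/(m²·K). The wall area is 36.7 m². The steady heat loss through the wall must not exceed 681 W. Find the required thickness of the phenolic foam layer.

L ≈ 26 mm

Series thermal resistances:
R_brass = L/(kA) = 0.0026/(105×36.7) = 6.747×10^-7 K/W
R_plywood = L/(kA) = 0.04/(0.113×36.7) = 0.009645 K/W
R_outer film = 1/(h_o·A) = 1/(16×36.7) = 0.001703 K/W
Sum of the known resistances R_other = 0.01135 K/W
Required total resistance R_tot = ΔT/Q_allow = 27/681 = 0.03965 K/W
R_phenolic foam = R_tot − R_other = 0.0283 K/W
L = R·k·A = 0.0283×0.025×36.7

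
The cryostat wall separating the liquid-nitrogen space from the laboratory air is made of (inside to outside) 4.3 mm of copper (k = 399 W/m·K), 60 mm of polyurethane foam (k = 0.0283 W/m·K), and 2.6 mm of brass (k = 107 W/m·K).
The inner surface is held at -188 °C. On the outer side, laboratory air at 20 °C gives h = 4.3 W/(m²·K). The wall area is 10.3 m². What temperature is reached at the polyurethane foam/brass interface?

Model the wall as resistances in series:
R_copper = L/(kA) = 0.0043/(399×10.3) = 1.046×10^-6 K/W
R_polyurethane foam = L/(kA) = 0.06/(0.0283×10.3) = 0.2058 K/W
R_brass = L/(kA) = 0.0026/(107×10.3) = 2.359×10^-6 K/W
R_outer film = 1/(h_o·A) = 1/(4.3×10.3) = 0.02258 K/W
R_total = 0.2284 K/W;  Q = ΔT/R_total = 208/0.2284 = 910.6 W
T_interface = T_inner + Q·ΣR(inner→interface) = -188 + 911×0.2058

T ≈ -0.562 °C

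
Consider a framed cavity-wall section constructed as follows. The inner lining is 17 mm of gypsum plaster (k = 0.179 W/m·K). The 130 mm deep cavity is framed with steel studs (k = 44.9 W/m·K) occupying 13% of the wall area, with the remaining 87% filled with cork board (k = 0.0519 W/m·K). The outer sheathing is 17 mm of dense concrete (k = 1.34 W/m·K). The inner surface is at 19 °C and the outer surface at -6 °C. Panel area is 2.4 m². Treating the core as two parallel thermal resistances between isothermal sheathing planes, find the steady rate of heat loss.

Sheathing layers in series; stud and cavity paths in parallel between them.
R_inner = 0.017/(0.179×2.4) = 0.03957 K/W
R_stud  = 0.13/(44.9×0.13×2.4) = 0.00928 K/W
R_cav   = 0.13/(0.0519×0.87×2.4) = 1.2 K/W
1/R_core = 1/R_stud + 1/R_cav → R_core = 0.009209 K/W
R_outer = 0.017/(1.34×2.4) = 0.005286 K/W
R_total = 0.05407 K/W
Q = ΔT/R_total = 25/0.05407

Q ≈ 462 W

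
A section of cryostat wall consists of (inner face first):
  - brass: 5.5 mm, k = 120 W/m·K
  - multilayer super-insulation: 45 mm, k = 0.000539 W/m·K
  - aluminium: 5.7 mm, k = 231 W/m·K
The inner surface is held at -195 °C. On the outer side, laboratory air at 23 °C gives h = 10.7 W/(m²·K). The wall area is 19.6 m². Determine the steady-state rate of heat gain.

Q ≈ 51.1 W

Series thermal resistances:
R_brass = L/(kA) = 0.0055/(120×19.6) = 2.338×10^-6 K/W
R_multilayer super-insulation = L/(kA) = 0.045/(0.000539×19.6) = 4.26 K/W
R_aluminium = L/(kA) = 0.0057/(231×19.6) = 1.259×10^-6 K/W
R_outer film = 1/(h_o·A) = 1/(10.7×19.6) = 0.004768 K/W
R_total = 4.264 K/W
Q = ΔT / R_total = 218 / 4.264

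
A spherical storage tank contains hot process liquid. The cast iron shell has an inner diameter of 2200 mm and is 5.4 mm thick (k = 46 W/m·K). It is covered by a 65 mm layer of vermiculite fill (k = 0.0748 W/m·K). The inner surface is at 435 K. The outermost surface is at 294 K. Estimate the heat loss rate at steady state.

Radial (spherical) resistances in series:
R_cast iron shell = (1/1.1 − 1/1.1054)/(4π×46) = 7.683×10^-6 K/W
R_vermiculite fill = (1/1.1054 − 1/1.1704)/(4π×0.0748) = 0.05345 K/W
R_total = 0.05346 K/W
Q = ΔT/R_total = 141/0.05346

Q ≈ 2640 W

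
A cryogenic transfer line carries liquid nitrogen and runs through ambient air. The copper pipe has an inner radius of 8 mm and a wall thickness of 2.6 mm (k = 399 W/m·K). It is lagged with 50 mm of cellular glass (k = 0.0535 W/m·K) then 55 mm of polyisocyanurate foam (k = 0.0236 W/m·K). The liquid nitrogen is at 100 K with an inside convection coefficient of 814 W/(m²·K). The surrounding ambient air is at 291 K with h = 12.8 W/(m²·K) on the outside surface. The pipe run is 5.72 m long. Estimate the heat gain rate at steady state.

Q ≈ 113 W

Cylindrical conduction, so R = ln(r₂/r₁)/(2πkL) per layer, in series:
R_inner film = 1/(h_i·2πr₁L) = 1/(814×2π×0.008×5.72) = 0.004273 K/W
R_copper pipe wall = ln(10.6/8)/(2π×399×5.72) = 1.962×10^-5 K/W
R_cellular glass = ln(60.6/10.6)/(2π×0.0535×5.72) = 0.9067 K/W
R_polyisocyanurate foam = ln(115.6/60.6)/(2π×0.0236×5.72) = 0.7614 K/W
R_outer film = 1/(h_o·2πr_oL) = 1/(12.8×2π×0.1156×5.72) = 0.0188 K/W
R_total = 1.691 K/W
Q = ΔT/R_total = 191/1.691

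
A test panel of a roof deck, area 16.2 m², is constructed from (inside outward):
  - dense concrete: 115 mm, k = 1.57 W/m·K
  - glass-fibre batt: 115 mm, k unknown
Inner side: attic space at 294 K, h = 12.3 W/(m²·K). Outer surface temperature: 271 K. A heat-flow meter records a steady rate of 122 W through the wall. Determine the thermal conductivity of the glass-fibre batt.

k ≈ 0.0397 W/(m·K)

Series thermal resistances:
R_inner film = 1/(h_i·A) = 1/(12.3×16.2) = 0.005019 K/W
R_dense concrete = L/(kA) = 0.115/(1.57×16.2) = 0.004522 K/W
Sum of known resistances R_other = 0.00954 K/W
Total R = ΔT/Q = 23/122 = 0.1885 K/W
R_glass-fibre batt = R_total − R_other = 0.179 K/W
k = L/(R·A) = 0.115/(0.179×16.2)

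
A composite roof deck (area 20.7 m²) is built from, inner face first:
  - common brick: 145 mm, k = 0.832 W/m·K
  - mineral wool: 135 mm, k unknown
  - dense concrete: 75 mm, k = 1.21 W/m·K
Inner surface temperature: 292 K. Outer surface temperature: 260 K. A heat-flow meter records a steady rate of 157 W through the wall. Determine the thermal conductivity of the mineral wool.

Thermal resistances in series:
R_common brick = L/(kA) = 0.145/(0.832×20.7) = 0.008419 K/W
R_dense concrete = L/(kA) = 0.075/(1.21×20.7) = 0.002994 K/W
Sum of known resistances R_other = 0.01141 K/W
Total R = ΔT/Q = 32/157 = 0.2038 K/W
R_mineral wool = R_total − R_other = 0.1924 K/W
k = L/(R·A) = 0.135/(0.1924×20.7)

k ≈ 0.0339 W/(m·K)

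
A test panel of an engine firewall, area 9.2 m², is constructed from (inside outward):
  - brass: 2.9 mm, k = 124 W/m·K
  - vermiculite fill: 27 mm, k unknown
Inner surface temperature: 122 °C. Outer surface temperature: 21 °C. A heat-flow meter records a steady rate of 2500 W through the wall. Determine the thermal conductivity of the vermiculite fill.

Treating each layer as a thermal resistance in series:
R_brass = L/(kA) = 0.0029/(124×9.2) = 2.542×10^-6 K/W
Sum of known resistances R_other = 2.542×10^-6 K/W
Total R = ΔT/Q = 101/2500 = 0.0404 K/W
R_vermiculite fill = R_total − R_other = 0.0404 K/W
k = L/(R·A) = 0.027/(0.0404×9.2)

k ≈ 0.0726 W/(m·K)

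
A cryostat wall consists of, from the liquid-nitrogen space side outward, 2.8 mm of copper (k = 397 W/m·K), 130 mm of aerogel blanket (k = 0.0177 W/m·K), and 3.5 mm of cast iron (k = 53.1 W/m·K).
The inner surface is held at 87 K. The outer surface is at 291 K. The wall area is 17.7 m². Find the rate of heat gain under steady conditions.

Q ≈ 492 W

Using the resistance-network approach (series):
R_copper = L/(kA) = 0.0028/(397×17.7) = 3.985×10^-7 K/W
R_aerogel blanket = L/(kA) = 0.13/(0.0177×17.7) = 0.415 K/W
R_cast iron = L/(kA) = 0.0035/(53.1×17.7) = 3.724×10^-6 K/W
R_total = 0.415 K/W
Q = ΔT / R_total = 204 / 0.415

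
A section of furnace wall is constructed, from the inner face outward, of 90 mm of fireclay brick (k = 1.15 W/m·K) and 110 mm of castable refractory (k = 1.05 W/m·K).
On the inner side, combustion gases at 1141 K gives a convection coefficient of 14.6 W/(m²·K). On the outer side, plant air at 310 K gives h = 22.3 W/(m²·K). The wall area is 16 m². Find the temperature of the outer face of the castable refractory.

Using the resistance-network approach (series):
R_inner film = 1/(h_i·A) = 1/(14.6×16) = 0.004281 K/W
R_fireclay brick = L/(kA) = 0.09/(1.15×16) = 0.004891 K/W
R_castable refractory = L/(kA) = 0.11/(1.05×16) = 0.006548 K/W
R_outer film = 1/(h_o·A) = 1/(22.3×16) = 0.002803 K/W
R_total = 0.01852 K/W;  Q = ΔT/R_total = 831/0.01852 = 44860 W
T_interface = T_inner − Q·ΣR(inner→interface) = 1141 − 44900×0.01572

T ≈ 436 K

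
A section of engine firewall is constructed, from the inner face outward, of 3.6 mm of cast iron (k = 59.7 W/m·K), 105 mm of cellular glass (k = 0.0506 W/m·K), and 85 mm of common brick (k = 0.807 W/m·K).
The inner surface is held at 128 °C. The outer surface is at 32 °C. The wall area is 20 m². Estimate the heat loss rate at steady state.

Q ≈ 881 W

Treating each layer as a thermal resistance in series:
R_cast iron = L/(kA) = 0.0036/(59.7×20) = 3.015×10^-6 K/W
R_cellular glass = L/(kA) = 0.105/(0.0506×20) = 0.1038 K/W
R_common brick = L/(kA) = 0.085/(0.807×20) = 0.005266 K/W
R_total = 0.109 K/W
Q = ΔT / R_total = 96 / 0.109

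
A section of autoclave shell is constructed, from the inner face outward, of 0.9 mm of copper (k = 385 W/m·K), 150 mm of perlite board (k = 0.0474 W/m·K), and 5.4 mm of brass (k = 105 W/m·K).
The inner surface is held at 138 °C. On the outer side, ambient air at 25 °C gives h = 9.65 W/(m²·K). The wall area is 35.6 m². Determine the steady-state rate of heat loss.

Model the wall as resistances in series:
R_copper = L/(kA) = 0.0009/(385×35.6) = 6.566×10^-8 K/W
R_perlite board = L/(kA) = 0.15/(0.0474×35.6) = 0.08889 K/W
R_brass = L/(kA) = 0.0054/(105×35.6) = 1.445×10^-6 K/W
R_outer film = 1/(h_o·A) = 1/(9.65×35.6) = 0.002911 K/W
R_total = 0.0918 K/W
Q = ΔT / R_total = 113 / 0.0918

Q ≈ 1230 W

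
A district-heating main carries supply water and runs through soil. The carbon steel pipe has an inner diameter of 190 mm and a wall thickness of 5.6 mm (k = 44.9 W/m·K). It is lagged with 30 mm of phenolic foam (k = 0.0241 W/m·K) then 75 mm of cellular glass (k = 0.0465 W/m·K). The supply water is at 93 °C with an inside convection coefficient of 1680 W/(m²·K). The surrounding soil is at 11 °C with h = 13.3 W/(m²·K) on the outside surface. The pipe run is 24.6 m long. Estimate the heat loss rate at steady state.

Cylindrical conduction, so R = ln(r₂/r₁)/(2πkL) per layer, in series:
R_inner film = 1/(h_i·2πr₁L) = 1/(1680×2π×0.095×24.6) = 4.054×10^-5 K/W
R_carbon steel pipe wall = ln(100.6/95)/(2π×44.9×24.6) = 8.253×10^-6 K/W
R_phenolic foam = ln(130.6/100.6)/(2π×0.0241×24.6) = 0.07006 K/W
R_cellular glass = ln(205.6/130.6)/(2π×0.0465×24.6) = 0.06314 K/W
R_outer film = 1/(h_o·2πr_oL) = 1/(13.3×2π×0.2056×24.6) = 0.002366 K/W
R_total = 0.1356 K/W
Q = ΔT/R_total = 82/0.1356

Q ≈ 605 W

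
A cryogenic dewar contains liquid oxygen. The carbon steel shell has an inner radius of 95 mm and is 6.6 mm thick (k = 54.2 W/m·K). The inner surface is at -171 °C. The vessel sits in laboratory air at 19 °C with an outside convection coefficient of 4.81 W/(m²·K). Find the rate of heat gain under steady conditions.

Q ≈ 118 W

For a spherical shell R = (1/r₁ − 1/r₂)/(4πk); film R = 1/(h·4πr²). In series:
R_carbon steel shell = (1/0.095 − 1/0.1016)/(4π×54.2) = 0.001004 K/W
R_outer film = 1/(h·4πr_o²) = 1/(4.81×4π×0.1016²) = 1.603 K/W
R_total = 1.604 K/W
Q = ΔT/R_total = 190/1.604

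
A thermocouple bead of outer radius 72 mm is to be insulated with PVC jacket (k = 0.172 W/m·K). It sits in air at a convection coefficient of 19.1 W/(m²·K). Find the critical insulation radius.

r_cr ≈ 18 mm

For a sphere r_cr = 2k/h = 2×0.172/19.1
r_cr = 18 mm; since the bare radius (72 mm) is above r_cr, any added insulation will reduce heat loss.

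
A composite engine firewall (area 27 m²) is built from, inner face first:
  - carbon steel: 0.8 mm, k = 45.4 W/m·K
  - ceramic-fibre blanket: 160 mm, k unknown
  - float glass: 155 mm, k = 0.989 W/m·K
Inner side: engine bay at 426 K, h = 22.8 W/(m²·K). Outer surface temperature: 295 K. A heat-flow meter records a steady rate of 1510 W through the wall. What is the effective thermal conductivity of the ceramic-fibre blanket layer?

k ≈ 0.0747 W/(m·K)

Treating each layer as a thermal resistance in series:
R_inner film = 1/(h_i·A) = 1/(22.8×27) = 0.001624 K/W
R_carbon steel = L/(kA) = 0.0008/(45.4×27) = 6.526×10^-7 K/W
R_float glass = L/(kA) = 0.155/(0.989×27) = 0.005805 K/W
Sum of known resistances R_other = 0.00743 K/W
Total R = ΔT/Q = 131/1510 = 0.08675 K/W
R_ceramic-fibre blanket = R_total − R_other = 0.07933 K/W
k = L/(R·A) = 0.16/(0.07933×27)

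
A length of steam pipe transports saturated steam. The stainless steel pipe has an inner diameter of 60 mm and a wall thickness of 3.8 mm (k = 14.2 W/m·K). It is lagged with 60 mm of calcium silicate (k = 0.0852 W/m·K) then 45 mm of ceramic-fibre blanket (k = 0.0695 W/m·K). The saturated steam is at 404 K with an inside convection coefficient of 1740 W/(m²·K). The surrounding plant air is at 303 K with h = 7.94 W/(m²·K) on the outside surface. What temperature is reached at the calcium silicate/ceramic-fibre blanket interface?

Cylindrical conduction, so R = ln(r₂/r₁)/(2πkL) per layer, in series:
R_inner film = 1/(h_i·2πr₁L) = 1/(1740×2π×0.03×1) = 0.003049 K/W
R_stainless steel pipe wall = ln(33.8/30)/(2π×14.2×1) = 0.001337 K/W
R_calcium silicate = ln(93.8/33.8)/(2π×0.0852×1) = 1.907 K/W
R_ceramic-fibre blanket = ln(138.8/93.8)/(2π×0.0695×1) = 0.8974 K/W
R_outer film = 1/(h_o·2πr_oL) = 1/(7.94×2π×0.1388×1) = 0.1444 K/W
R_total = 2.953 K/W
Q = ΔT/R_total = 101/2.953
Q = 34.2 W/m
T_interface = T_inner − Q·ΣR(inner→interface) = 404 − 34.2×1.911

T ≈ 339 K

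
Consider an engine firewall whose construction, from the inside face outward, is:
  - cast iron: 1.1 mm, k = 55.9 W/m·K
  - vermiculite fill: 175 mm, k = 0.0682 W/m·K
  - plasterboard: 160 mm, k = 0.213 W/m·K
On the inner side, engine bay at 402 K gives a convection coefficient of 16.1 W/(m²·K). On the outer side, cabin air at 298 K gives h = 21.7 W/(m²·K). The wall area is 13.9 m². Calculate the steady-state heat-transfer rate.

Treating each layer as a thermal resistance in series:
R_inner film = 1/(h_i·A) = 1/(16.1×13.9) = 0.004468 K/W
R_cast iron = L/(kA) = 0.0011/(55.9×13.9) = 1.416×10^-6 K/W
R_vermiculite fill = L/(kA) = 0.175/(0.0682×13.9) = 0.1846 K/W
R_plasterboard = L/(kA) = 0.16/(0.213×13.9) = 0.05404 K/W
R_outer film = 1/(h_o·A) = 1/(21.7×13.9) = 0.003315 K/W
R_total = 0.2464 K/W
Q = ΔT / R_total = 104 / 0.2464

Q ≈ 422 W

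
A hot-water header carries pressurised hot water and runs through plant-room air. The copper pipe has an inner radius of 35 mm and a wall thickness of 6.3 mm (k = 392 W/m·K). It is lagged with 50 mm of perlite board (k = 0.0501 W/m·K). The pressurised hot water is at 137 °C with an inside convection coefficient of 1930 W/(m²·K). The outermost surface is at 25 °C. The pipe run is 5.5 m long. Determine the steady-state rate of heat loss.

Q ≈ 244 W

Radial resistances (cylindrical: R_cond = ln(r_o/r_i)/(2πkL), R_conv = 1/(h·2πrL)):
R_inner film = 1/(h_i·2πr₁L) = 1/(1930×2π×0.035×5.5) = 4.284×10^-4 K/W
R_copper pipe wall = ln(41.3/35)/(2π×392×5.5) = 1.222×10^-5 K/W
R_perlite board = ln(91.3/41.3)/(2π×0.0501×5.5) = 0.4582 K/W
R_total = 0.4586 K/W
Q = ΔT/R_total = 112/0.4586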